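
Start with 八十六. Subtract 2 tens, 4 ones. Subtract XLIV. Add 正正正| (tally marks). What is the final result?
Convert 八十六 (Chinese numeral) → 8×10 + 6 = 86 (decimal)
Start: 86
Convert 2 tens, 4 ones (place-value notation) → 2×10 + 4 = 24 (decimal)
86 - 24 = 62
Convert XLIV (Roman numeral) → 40 + 4 = 44 (decimal)
62 - 44 = 18
Convert 正正正| (tally marks) → 5 + 5 + 5 + 1 = 16 (decimal)
18 + 16 = 34
34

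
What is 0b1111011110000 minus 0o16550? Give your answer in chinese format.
Convert 0b1111011110000 (binary) → 4096 + 2048 + 1024 + 512 + 128 + 64 + 32 + 16 = 7920 (decimal)
Convert 0o16550 (octal) → 1×4096 + 6×512 + 5×64 + 5×8 = 7528 (decimal)
Compute 7920 - 7528 = 392
Convert 392 (decimal) → 392 = 3×100 + 9×10 + 2 → 三百九十二 (Chinese numeral)
三百九十二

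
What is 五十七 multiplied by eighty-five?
Convert 五十七 (Chinese numeral) → 5×10 + 7 = 57 (decimal)
Convert eighty-five (English words) → 85 (decimal)
Compute 57 × 85 = 4845
4845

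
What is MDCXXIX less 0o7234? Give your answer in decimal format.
Convert MDCXXIX (Roman numeral) → 1000 + 500 + 100 + 10 + 10 + 9 = 1629 (decimal)
Convert 0o7234 (octal) → 7×512 + 2×64 + 3×8 + 4 = 3740 (decimal)
Compute 1629 - 3740 = -2111
-2111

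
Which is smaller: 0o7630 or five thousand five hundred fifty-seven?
Convert 0o7630 (octal) → 7×512 + 6×64 + 3×8 = 3992 (decimal)
Convert five thousand five hundred fifty-seven (English words) → 5×1000 + 5×100 + 57 = 5557 (decimal)
Compare 3992 vs 5557: smaller = 3992
3992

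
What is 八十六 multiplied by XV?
Convert 八十六 (Chinese numeral) → 8×10 + 6 = 86 (decimal)
Convert XV (Roman numeral) → 10 + 5 = 15 (decimal)
Compute 86 × 15 = 1290
1290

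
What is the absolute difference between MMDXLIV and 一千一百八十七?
Convert MMDXLIV (Roman numeral) → 1000 + 1000 + 500 + 40 + 4 = 2544 (decimal)
Convert 一千一百八十七 (Chinese numeral) → 1×1000 + 1×100 + 8×10 + 7 = 1187 (decimal)
Compute |2544 - 1187| = 1357
1357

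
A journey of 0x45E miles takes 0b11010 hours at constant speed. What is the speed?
Convert 0x45E (hexadecimal) → 4×256 + 5×16 + 14 = 1118 (decimal)
Convert 0b11010 (binary) → 16 + 8 + 2 = 26 (decimal)
Compute 1118 ÷ 26 = 43
43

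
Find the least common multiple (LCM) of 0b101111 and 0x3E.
Convert 0b101111 (binary) → 32 + 8 + 4 + 2 + 1 = 47 (decimal)
Convert 0x3E (hexadecimal) → 3×16 + 14 = 62 (decimal)
Compute lcm(47, 62) = 2914
2914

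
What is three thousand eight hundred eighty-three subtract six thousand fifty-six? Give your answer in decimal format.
Convert three thousand eight hundred eighty-three (English words) → 3×1000 + 8×100 + 83 = 3883 (decimal)
Convert six thousand fifty-six (English words) → 6×1000 + 56 = 6056 (decimal)
Compute 3883 - 6056 = -2173
-2173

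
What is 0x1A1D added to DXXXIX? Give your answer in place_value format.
Convert 0x1A1D (hexadecimal) → 1×4096 + 10×256 + 1×16 + 13 = 6685 (decimal)
Convert DXXXIX (Roman numeral) → 500 + 10 + 10 + 10 + 9 = 539 (decimal)
Compute 6685 + 539 = 7224
Convert 7224 (decimal) → 7224 = 7×1000 + 2×100 + 2×10 + 4 → 7 thousands, 2 hundreds, 2 tens, 4 ones (place-value notation)
7 thousands, 2 hundreds, 2 tens, 4 ones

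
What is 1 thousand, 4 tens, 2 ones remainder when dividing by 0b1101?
Convert 1 thousand, 4 tens, 2 ones (place-value notation) → 1×1000 + 4×10 + 2 = 1042 (decimal)
Convert 0b1101 (binary) → 8 + 4 + 1 = 13 (decimal)
Compute 1042 mod 13 = 2
2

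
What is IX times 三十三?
Convert IX (Roman numeral) → 9 (decimal)
Convert 三十三 (Chinese numeral) → 3×10 + 3 = 33 (decimal)
Compute 9 × 33 = 297
297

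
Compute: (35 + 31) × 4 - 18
Parentheses first: 35 + 31 = 66
Multiply: 66 × 4 = 264
Subtract: 264 - 18 = 246
246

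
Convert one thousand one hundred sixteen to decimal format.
Convert one thousand one hundred sixteen (English words) → 1×1000 + 1×100 + 16 = 1116 (decimal)
1116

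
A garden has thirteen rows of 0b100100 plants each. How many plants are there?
Convert 0b100100 (binary) → 32 + 4 = 36 (decimal)
Convert thirteen (English words) → 13 (decimal)
Compute 36 × 13 = 468
468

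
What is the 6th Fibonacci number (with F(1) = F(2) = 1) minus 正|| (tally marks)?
The 6th Fibonacci number (with F(1) = F(2) = 1): 1, 1, 2, 3, 5, 8 → 8
Convert 正|| (tally marks) → 5 + 2 = 7 (decimal)
Compute 8 - 7 = 1
1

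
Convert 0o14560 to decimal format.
Convert 0o14560 (octal) → 1×4096 + 4×512 + 5×64 + 6×8 = 6512 (decimal)
6512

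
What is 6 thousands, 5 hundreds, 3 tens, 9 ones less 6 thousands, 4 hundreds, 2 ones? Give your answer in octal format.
Convert 6 thousands, 5 hundreds, 3 tens, 9 ones (place-value notation) → 6×1000 + 5×100 + 3×10 + 9 = 6539 (decimal)
Convert 6 thousands, 4 hundreds, 2 ones (place-value notation) → 6×1000 + 4×100 + 2 = 6402 (decimal)
Compute 6539 - 6402 = 137
Convert 137 (decimal) → 137 = 2×64 + 1×8 + 1 → 0o211 (octal)
0o211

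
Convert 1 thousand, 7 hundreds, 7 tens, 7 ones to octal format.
Convert 1 thousand, 7 hundreds, 7 tens, 7 ones (place-value notation) → 1×1000 + 7×100 + 7×10 + 7 = 1777 (decimal)
Convert 1777 (decimal) → 1777 = 3×512 + 3×64 + 6×8 + 1 → 0o3361 (octal)
0o3361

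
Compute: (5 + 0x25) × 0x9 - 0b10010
Convert 0x25 (hexadecimal) → 2×16 + 5 = 37 (decimal)
Convert 0x9 (hexadecimal) → 9 (decimal)
Convert 0b10010 (binary) → 16 + 2 = 18 (decimal)
Expression in decimal: (5 + 37) × 9 - 18
Parentheses first: 5 + 37 = 42
Multiply: 42 × 9 = 378
Subtract: 378 - 18 = 360
360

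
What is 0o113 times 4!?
Convert 0o113 (octal) → 1×64 + 1×8 + 3 = 75 (decimal)
Convert 4! (factorial) → 24 (decimal)
Compute 75 × 24 = 1800
1800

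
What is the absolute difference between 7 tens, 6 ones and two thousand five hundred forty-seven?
Convert 7 tens, 6 ones (place-value notation) → 7×10 + 6 = 76 (decimal)
Convert two thousand five hundred forty-seven (English words) → 2×1000 + 5×100 + 47 = 2547 (decimal)
Compute |76 - 2547| = 2471
2471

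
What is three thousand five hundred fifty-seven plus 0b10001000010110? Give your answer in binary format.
Convert three thousand five hundred fifty-seven (English words) → 3×1000 + 5×100 + 57 = 3557 (decimal)
Convert 0b10001000010110 (binary) → 8192 + 512 + 16 + 4 + 2 = 8726 (decimal)
Compute 3557 + 8726 = 12283
Convert 12283 (decimal) → 12283 = 8192 + 2048 + 1024 + 512 + 256 + 128 + 64 + 32 + 16 + 8 + 2 + 1 → 0b10111111111011 (binary)
0b10111111111011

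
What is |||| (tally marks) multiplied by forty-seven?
Convert |||| (tally marks) → 4 (decimal)
Convert forty-seven (English words) → 47 (decimal)
Compute 4 × 47 = 188
188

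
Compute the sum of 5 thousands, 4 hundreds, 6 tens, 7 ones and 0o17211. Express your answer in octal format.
Convert 5 thousands, 4 hundreds, 6 tens, 7 ones (place-value notation) → 5×1000 + 4×100 + 6×10 + 7 = 5467 (decimal)
Convert 0o17211 (octal) → 1×4096 + 7×512 + 2×64 + 1×8 + 1 = 7817 (decimal)
Compute 5467 + 7817 = 13284
Convert 13284 (decimal) → 13284 = 3×4096 + 1×512 + 7×64 + 4×8 + 4 → 0o31744 (octal)
0o31744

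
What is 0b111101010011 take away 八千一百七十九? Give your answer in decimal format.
Convert 0b111101010011 (binary) → 2048 + 1024 + 512 + 256 + 64 + 16 + 2 + 1 = 3923 (decimal)
Convert 八千一百七十九 (Chinese numeral) → 8×1000 + 1×100 + 7×10 + 9 = 8179 (decimal)
Compute 3923 - 8179 = -4256
-4256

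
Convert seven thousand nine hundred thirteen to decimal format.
Convert seven thousand nine hundred thirteen (English words) → 7×1000 + 9×100 + 13 = 7913 (decimal)
7913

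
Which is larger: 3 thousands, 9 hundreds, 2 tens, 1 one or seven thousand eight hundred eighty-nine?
Convert 3 thousands, 9 hundreds, 2 tens, 1 one (place-value notation) → 3×1000 + 9×100 + 2×10 + 1 = 3921 (decimal)
Convert seven thousand eight hundred eighty-nine (English words) → 7×1000 + 8×100 + 89 = 7889 (decimal)
Compare 3921 vs 7889: larger = 7889
7889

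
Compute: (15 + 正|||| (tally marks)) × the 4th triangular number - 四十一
Convert 正|||| (tally marks) → 5 + 4 = 9 (decimal)
Convert the 4th triangular number (triangular index) → 4×5/2 = 10 (decimal)
Convert 四十一 (Chinese numeral) → 4×10 + 1 = 41 (decimal)
Expression in decimal: (15 + 9) × 10 - 41
Parentheses first: 15 + 9 = 24
Multiply: 24 × 10 = 240
Subtract: 240 - 41 = 199
199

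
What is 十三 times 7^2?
Convert 十三 (Chinese numeral) → 1×10 + 3 = 13 (decimal)
Convert 7^2 (power) → 49 (decimal)
Compute 13 × 49 = 637
637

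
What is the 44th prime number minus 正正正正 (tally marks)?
The 44th prime number = 193
Convert 正正正正 (tally marks) → 5 + 5 + 5 + 5 = 20 (decimal)
Compute 193 - 20 = 173
173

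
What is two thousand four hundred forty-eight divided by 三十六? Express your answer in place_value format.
Convert two thousand four hundred forty-eight (English words) → 2×1000 + 4×100 + 48 = 2448 (decimal)
Convert 三十六 (Chinese numeral) → 3×10 + 6 = 36 (decimal)
Compute 2448 ÷ 36 = 68
Convert 68 (decimal) → 68 = 6×10 + 8 → 6 tens, 8 ones (place-value notation)
6 tens, 8 ones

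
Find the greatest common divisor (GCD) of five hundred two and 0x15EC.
Convert five hundred two (English words) → 5×100 + 2 = 502 (decimal)
Convert 0x15EC (hexadecimal) → 1×4096 + 5×256 + 14×16 + 12 = 5612 (decimal)
Compute gcd(502, 5612) = 2
2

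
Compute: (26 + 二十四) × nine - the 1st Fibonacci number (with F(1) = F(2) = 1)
Convert 二十四 (Chinese numeral) → 2×10 + 4 = 24 (decimal)
Convert nine (English words) → 9 (decimal)
Convert the 1st Fibonacci number (with F(1) = F(2) = 1) (Fibonacci index) → 1 (decimal)
Expression in decimal: (26 + 24) × 9 - 1
Parentheses first: 26 + 24 = 50
Multiply: 50 × 9 = 450
Subtract: 450 - 1 = 449
449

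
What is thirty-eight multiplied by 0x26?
Convert thirty-eight (English words) → 38 (decimal)
Convert 0x26 (hexadecimal) → 2×16 + 6 = 38 (decimal)
Compute 38 × 38 = 1444
1444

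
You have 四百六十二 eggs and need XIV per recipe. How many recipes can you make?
Convert 四百六十二 (Chinese numeral) → 4×100 + 6×10 + 2 = 462 (decimal)
Convert XIV (Roman numeral) → 10 + 4 = 14 (decimal)
Compute 462 ÷ 14 = 33
33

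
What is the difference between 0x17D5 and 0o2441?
Convert 0x17D5 (hexadecimal) → 1×4096 + 7×256 + 13×16 + 5 = 6101 (decimal)
Convert 0o2441 (octal) → 2×512 + 4×64 + 4×8 + 1 = 1313 (decimal)
Difference: |6101 - 1313| = 4788
4788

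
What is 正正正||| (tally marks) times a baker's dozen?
Convert 正正正||| (tally marks) → 5 + 5 + 5 + 3 = 18 (decimal)
Convert a baker's dozen (colloquial) → 13 (decimal)
Compute 18 × 13 = 234
234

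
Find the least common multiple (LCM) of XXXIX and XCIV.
Convert XXXIX (Roman numeral) → 10 + 10 + 10 + 9 = 39 (decimal)
Convert XCIV (Roman numeral) → 90 + 4 = 94 (decimal)
Compute lcm(39, 94) = 3666
3666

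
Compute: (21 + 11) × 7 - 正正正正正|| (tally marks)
Convert 正正正正正|| (tally marks) → 5 + 5 + 5 + 5 + 5 + 2 = 27 (decimal)
Expression in decimal: (21 + 11) × 7 - 27
Parentheses first: 21 + 11 = 32
Multiply: 32 × 7 = 224
Subtract: 224 - 27 = 197
197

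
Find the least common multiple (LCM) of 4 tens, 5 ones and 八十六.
Convert 4 tens, 5 ones (place-value notation) → 4×10 + 5 = 45 (decimal)
Convert 八十六 (Chinese numeral) → 8×10 + 6 = 86 (decimal)
Compute lcm(45, 86) = 3870
3870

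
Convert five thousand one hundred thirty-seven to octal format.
Convert five thousand one hundred thirty-seven (English words) → 5×1000 + 1×100 + 37 = 5137 (decimal)
Convert 5137 (decimal) → 5137 = 1×4096 + 2×512 + 2×8 + 1 → 0o12021 (octal)
0o12021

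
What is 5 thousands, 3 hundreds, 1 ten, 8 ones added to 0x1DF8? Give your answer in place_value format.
Convert 5 thousands, 3 hundreds, 1 ten, 8 ones (place-value notation) → 5×1000 + 3×100 + 1×10 + 8 = 5318 (decimal)
Convert 0x1DF8 (hexadecimal) → 1×4096 + 13×256 + 15×16 + 8 = 7672 (decimal)
Compute 5318 + 7672 = 12990
Convert 12990 (decimal) → 12990 = 12×1000 + 9×100 + 9×10 → 12 thousands, 9 hundreds, 9 tens (place-value notation)
12 thousands, 9 hundreds, 9 tens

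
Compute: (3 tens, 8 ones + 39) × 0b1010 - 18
Convert 3 tens, 8 ones (place-value notation) → 3×10 + 8 = 38 (decimal)
Convert 0b1010 (binary) → 8 + 2 = 10 (decimal)
Expression in decimal: (38 + 39) × 10 - 18
Parentheses first: 38 + 39 = 77
Multiply: 77 × 10 = 770
Subtract: 770 - 18 = 752
752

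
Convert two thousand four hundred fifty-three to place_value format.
Convert two thousand four hundred fifty-three (English words) → 2×1000 + 4×100 + 53 = 2453 (decimal)
Convert 2453 (decimal) → 2453 = 2×1000 + 4×100 + 5×10 + 3 → 2 thousands, 4 hundreds, 5 tens, 3 ones (place-value notation)
2 thousands, 4 hundreds, 5 tens, 3 ones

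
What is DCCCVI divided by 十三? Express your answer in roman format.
Convert DCCCVI (Roman numeral) → 500 + 100 + 100 + 100 + 5 + 1 = 806 (decimal)
Convert 十三 (Chinese numeral) → 1×10 + 3 = 13 (decimal)
Compute 806 ÷ 13 = 62
Convert 62 (decimal) → 62 = 50 + 10 + 1 + 1 → LXII (Roman numeral)
LXII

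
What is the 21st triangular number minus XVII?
The 21st triangular number = 21×22/2 = 231
Convert XVII (Roman numeral) → 10 + 5 + 1 + 1 = 17 (decimal)
Compute 231 - 17 = 214
214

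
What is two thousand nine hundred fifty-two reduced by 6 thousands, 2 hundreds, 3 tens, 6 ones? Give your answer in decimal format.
Convert two thousand nine hundred fifty-two (English words) → 2×1000 + 9×100 + 52 = 2952 (decimal)
Convert 6 thousands, 2 hundreds, 3 tens, 6 ones (place-value notation) → 6×1000 + 2×100 + 3×10 + 6 = 6236 (decimal)
Compute 2952 - 6236 = -3284
-3284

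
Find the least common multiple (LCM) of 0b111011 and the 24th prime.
Convert 0b111011 (binary) → 32 + 16 + 8 + 2 + 1 = 59 (decimal)
Convert the 24th prime (prime index) → 89 (decimal)
Compute lcm(59, 89) = 5251
5251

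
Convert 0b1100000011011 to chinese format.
Convert 0b1100000011011 (binary) → 4096 + 2048 + 16 + 8 + 2 + 1 = 6171 (decimal)
Convert 6171 (decimal) → 6171 = 6×1000 + 1×100 + 7×10 + 1 → 六千一百七十一 (Chinese numeral)
六千一百七十一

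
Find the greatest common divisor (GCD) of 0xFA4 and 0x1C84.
Convert 0xFA4 (hexadecimal) → 15×256 + 10×16 + 4 = 4004 (decimal)
Convert 0x1C84 (hexadecimal) → 1×4096 + 12×256 + 8×16 + 4 = 7300 (decimal)
Compute gcd(4004, 7300) = 4
4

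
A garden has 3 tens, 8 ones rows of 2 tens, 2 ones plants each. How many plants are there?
Convert 2 tens, 2 ones (place-value notation) → 2×10 + 2 = 22 (decimal)
Convert 3 tens, 8 ones (place-value notation) → 3×10 + 8 = 38 (decimal)
Compute 22 × 38 = 836
836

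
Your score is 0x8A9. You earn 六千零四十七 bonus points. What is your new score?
Convert 0x8A9 (hexadecimal) → 8×256 + 10×16 + 9 = 2217 (decimal)
Convert 六千零四十七 (Chinese numeral) → 6×1000 + 4×10 + 7 = 6047 (decimal)
Compute 2217 + 6047 = 8264
8264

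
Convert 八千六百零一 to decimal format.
Convert 八千六百零一 (Chinese numeral) → 8×1000 + 6×100 + 1 = 8601 (decimal)
8601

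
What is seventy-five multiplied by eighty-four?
Convert seventy-five (English words) → 75 (decimal)
Convert eighty-four (English words) → 84 (decimal)
Compute 75 × 84 = 6300
6300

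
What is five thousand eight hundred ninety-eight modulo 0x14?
Convert five thousand eight hundred ninety-eight (English words) → 5×1000 + 8×100 + 98 = 5898 (decimal)
Convert 0x14 (hexadecimal) → 1×16 + 4 = 20 (decimal)
Compute 5898 mod 20 = 18
18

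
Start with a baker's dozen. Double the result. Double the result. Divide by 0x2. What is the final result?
Convert a baker's dozen (colloquial) → 13 (decimal)
Start: 13
13 × 2 = 26
26 × 2 = 52
Convert 0x2 (hexadecimal) → 2 (decimal)
52 ÷ 2 = 26
26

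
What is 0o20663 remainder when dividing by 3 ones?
Convert 0o20663 (octal) → 2×4096 + 6×64 + 6×8 + 3 = 8627 (decimal)
Convert 3 ones (place-value notation) → 3 (decimal)
Compute 8627 mod 3 = 2
2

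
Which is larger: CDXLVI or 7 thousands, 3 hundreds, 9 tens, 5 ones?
Convert CDXLVI (Roman numeral) → 400 + 40 + 5 + 1 = 446 (decimal)
Convert 7 thousands, 3 hundreds, 9 tens, 5 ones (place-value notation) → 7×1000 + 3×100 + 9×10 + 5 = 7395 (decimal)
Compare 446 vs 7395: larger = 7395
7395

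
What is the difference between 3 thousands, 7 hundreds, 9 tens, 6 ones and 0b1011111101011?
Convert 3 thousands, 7 hundreds, 9 tens, 6 ones (place-value notation) → 3×1000 + 7×100 + 9×10 + 6 = 3796 (decimal)
Convert 0b1011111101011 (binary) → 4096 + 1024 + 512 + 256 + 128 + 64 + 32 + 8 + 2 + 1 = 6123 (decimal)
Difference: |3796 - 6123| = 2327
2327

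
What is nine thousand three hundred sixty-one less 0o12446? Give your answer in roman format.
Convert nine thousand three hundred sixty-one (English words) → 9×1000 + 3×100 + 61 = 9361 (decimal)
Convert 0o12446 (octal) → 1×4096 + 2×512 + 4×64 + 4×8 + 6 = 5414 (decimal)
Compute 9361 - 5414 = 3947
Convert 3947 (decimal) → 3947 = 1000 + 1000 + 1000 + 900 + 40 + 5 + 1 + 1 → MMMCMXLVII (Roman numeral)
MMMCMXLVII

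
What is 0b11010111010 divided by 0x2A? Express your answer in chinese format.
Convert 0b11010111010 (binary) → 1024 + 512 + 128 + 32 + 16 + 8 + 2 = 1722 (decimal)
Convert 0x2A (hexadecimal) → 2×16 + 10 = 42 (decimal)
Compute 1722 ÷ 42 = 41
Convert 41 (decimal) → 41 = 4×10 + 1 → 四十一 (Chinese numeral)
四十一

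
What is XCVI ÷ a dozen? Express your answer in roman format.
Convert XCVI (Roman numeral) → 90 + 5 + 1 = 96 (decimal)
Convert a dozen (colloquial) → 12 (decimal)
Compute 96 ÷ 12 = 8
Convert 8 (decimal) → 8 = 5 + 1 + 1 + 1 → VIII (Roman numeral)
VIII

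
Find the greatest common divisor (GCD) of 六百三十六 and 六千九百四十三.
Convert 六百三十六 (Chinese numeral) → 6×100 + 3×10 + 6 = 636 (decimal)
Convert 六千九百四十三 (Chinese numeral) → 6×1000 + 9×100 + 4×10 + 3 = 6943 (decimal)
Compute gcd(636, 6943) = 53
53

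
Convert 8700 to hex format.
Convert 8700 (decimal) → 8700 = 2×4096 + 1×256 + 15×16 + 12 → 0x21FC (hexadecimal)
0x21FC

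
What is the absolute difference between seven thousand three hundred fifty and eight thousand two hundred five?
Convert seven thousand three hundred fifty (English words) → 7×1000 + 3×100 + 50 = 7350 (decimal)
Convert eight thousand two hundred five (English words) → 8×1000 + 2×100 + 5 = 8205 (decimal)
Compute |7350 - 8205| = 855
855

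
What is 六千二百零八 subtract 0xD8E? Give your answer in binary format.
Convert 六千二百零八 (Chinese numeral) → 6×1000 + 2×100 + 8 = 6208 (decimal)
Convert 0xD8E (hexadecimal) → 13×256 + 8×16 + 14 = 3470 (decimal)
Compute 6208 - 3470 = 2738
Convert 2738 (decimal) → 2738 = 2048 + 512 + 128 + 32 + 16 + 2 → 0b101010110010 (binary)
0b101010110010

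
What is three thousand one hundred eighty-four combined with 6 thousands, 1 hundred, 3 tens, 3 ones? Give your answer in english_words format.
Convert three thousand one hundred eighty-four (English words) → 3×1000 + 1×100 + 84 = 3184 (decimal)
Convert 6 thousands, 1 hundred, 3 tens, 3 ones (place-value notation) → 6×1000 + 1×100 + 3×10 + 3 = 6133 (decimal)
Compute 3184 + 6133 = 9317
Convert 9317 (decimal) → 9317 = 9×1000 + 3×100 + 17 → nine thousand three hundred seventeen (English words)
nine thousand three hundred seventeen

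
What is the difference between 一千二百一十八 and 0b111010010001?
Convert 一千二百一十八 (Chinese numeral) → 1×1000 + 2×100 + 1×10 + 8 = 1218 (decimal)
Convert 0b111010010001 (binary) → 2048 + 1024 + 512 + 128 + 16 + 1 = 3729 (decimal)
Difference: |1218 - 3729| = 2511
2511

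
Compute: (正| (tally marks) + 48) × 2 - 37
Convert 正| (tally marks) → 5 + 1 = 6 (decimal)
Expression in decimal: (6 + 48) × 2 - 37
Parentheses first: 6 + 48 = 54
Multiply: 54 × 2 = 108
Subtract: 108 - 37 = 71
71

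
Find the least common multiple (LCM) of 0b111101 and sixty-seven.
Convert 0b111101 (binary) → 32 + 16 + 8 + 4 + 1 = 61 (decimal)
Convert sixty-seven (English words) → 67 (decimal)
Compute lcm(61, 67) = 4087
4087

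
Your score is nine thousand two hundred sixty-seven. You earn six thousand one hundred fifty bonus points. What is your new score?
Convert nine thousand two hundred sixty-seven (English words) → 9×1000 + 2×100 + 67 = 9267 (decimal)
Convert six thousand one hundred fifty (English words) → 6×1000 + 1×100 + 50 = 6150 (decimal)
Compute 9267 + 6150 = 15417
15417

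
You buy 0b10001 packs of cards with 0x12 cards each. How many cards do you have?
Convert 0x12 (hexadecimal) → 1×16 + 2 = 18 (decimal)
Convert 0b10001 (binary) → 16 + 1 = 17 (decimal)
Compute 18 × 17 = 306
306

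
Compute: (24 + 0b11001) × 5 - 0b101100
Convert 0b11001 (binary) → 16 + 8 + 1 = 25 (decimal)
Convert 0b101100 (binary) → 32 + 8 + 4 = 44 (decimal)
Expression in decimal: (24 + 25) × 5 - 44
Parentheses first: 24 + 25 = 49
Multiply: 49 × 5 = 245
Subtract: 245 - 44 = 201
201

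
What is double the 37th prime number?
The 37th prime number = 157
Compute 157 × 2 = 314
314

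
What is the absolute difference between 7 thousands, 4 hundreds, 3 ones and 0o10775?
Convert 7 thousands, 4 hundreds, 3 ones (place-value notation) → 7×1000 + 4×100 + 3 = 7403 (decimal)
Convert 0o10775 (octal) → 1×4096 + 7×64 + 7×8 + 5 = 4605 (decimal)
Compute |7403 - 4605| = 2798
2798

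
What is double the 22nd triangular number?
The 22nd triangular number = 22×23/2 = 253
Compute 253 × 2 = 506
506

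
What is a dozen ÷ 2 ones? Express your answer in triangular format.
Convert a dozen (colloquial) → 12 (decimal)
Convert 2 ones (place-value notation) → 2 (decimal)
Compute 12 ÷ 2 = 6
Convert 6 (decimal) → 6 = 3×4/2 → the 3rd triangular number (triangular index)
the 3rd triangular number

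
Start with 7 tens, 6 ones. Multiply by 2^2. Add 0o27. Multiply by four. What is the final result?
Convert 7 tens, 6 ones (place-value notation) → 7×10 + 6 = 76 (decimal)
Start: 76
Convert 2^2 (power) → 4 (decimal)
76 × 4 = 304
Convert 0o27 (octal) → 2×8 + 7 = 23 (decimal)
304 + 23 = 327
Convert four (English words) → 4 (decimal)
327 × 4 = 1308
1308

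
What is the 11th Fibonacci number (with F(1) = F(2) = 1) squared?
The 11th Fibonacci number (with F(1) = F(2) = 1): 1, 1, 2, 3, 5, 8, 13, 21, 34, 55, 89 → 89
Compute 89² = 89 × 89 = 7921
7921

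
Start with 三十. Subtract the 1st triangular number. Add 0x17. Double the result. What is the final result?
Convert 三十 (Chinese numeral) → 3×10 = 30 (decimal)
Start: 30
Convert the 1st triangular number (triangular index) → 1×2/2 = 1 (decimal)
30 - 1 = 29
Convert 0x17 (hexadecimal) → 1×16 + 7 = 23 (decimal)
29 + 23 = 52
52 × 2 = 104
104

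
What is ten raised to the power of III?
Convert ten (English words) → 10 (decimal)
Convert III (Roman numeral) → 1 + 1 + 1 = 3 (decimal)
Compute 10 ^ 3 = 1000
1000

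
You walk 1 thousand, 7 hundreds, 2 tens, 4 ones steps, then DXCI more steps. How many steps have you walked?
Convert 1 thousand, 7 hundreds, 2 tens, 4 ones (place-value notation) → 1×1000 + 7×100 + 2×10 + 4 = 1724 (decimal)
Convert DXCI (Roman numeral) → 500 + 90 + 1 = 591 (decimal)
Compute 1724 + 591 = 2315
2315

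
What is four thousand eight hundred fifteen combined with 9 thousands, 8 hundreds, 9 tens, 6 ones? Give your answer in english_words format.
Convert four thousand eight hundred fifteen (English words) → 4×1000 + 8×100 + 15 = 4815 (decimal)
Convert 9 thousands, 8 hundreds, 9 tens, 6 ones (place-value notation) → 9×1000 + 8×100 + 9×10 + 6 = 9896 (decimal)
Compute 4815 + 9896 = 14711
Convert 14711 (decimal) → 14711 = 14×1000 + 7×100 + 11 → fourteen thousand seven hundred eleven (English words)
fourteen thousand seven hundred eleven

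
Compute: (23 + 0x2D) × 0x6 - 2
Convert 0x2D (hexadecimal) → 2×16 + 13 = 45 (decimal)
Convert 0x6 (hexadecimal) → 6 (decimal)
Expression in decimal: (23 + 45) × 6 - 2
Parentheses first: 23 + 45 = 68
Multiply: 68 × 6 = 408
Subtract: 408 - 2 = 406
406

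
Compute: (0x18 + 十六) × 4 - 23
Convert 0x18 (hexadecimal) → 1×16 + 8 = 24 (decimal)
Convert 十六 (Chinese numeral) → 1×10 + 6 = 16 (decimal)
Expression in decimal: (24 + 16) × 4 - 23
Parentheses first: 24 + 16 = 40
Multiply: 40 × 4 = 160
Subtract: 160 - 23 = 137
137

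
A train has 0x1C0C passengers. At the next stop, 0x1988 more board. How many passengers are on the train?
Convert 0x1C0C (hexadecimal) → 1×4096 + 12×256 + 12 = 7180 (decimal)
Convert 0x1988 (hexadecimal) → 1×4096 + 9×256 + 8×16 + 8 = 6536 (decimal)
Compute 7180 + 6536 = 13716
13716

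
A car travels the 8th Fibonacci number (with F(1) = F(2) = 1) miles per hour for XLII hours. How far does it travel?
Convert the 8th Fibonacci number (with F(1) = F(2) = 1) (Fibonacci index) → 1, 1, 2, 3, 5, 8, 13, 21 → 21 (decimal)
Convert XLII (Roman numeral) → 40 + 1 + 1 = 42 (decimal)
Compute 21 × 42 = 882
882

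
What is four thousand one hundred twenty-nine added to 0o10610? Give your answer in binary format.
Convert four thousand one hundred twenty-nine (English words) → 4×1000 + 1×100 + 29 = 4129 (decimal)
Convert 0o10610 (octal) → 1×4096 + 6×64 + 1×8 = 4488 (decimal)
Compute 4129 + 4488 = 8617
Convert 8617 (decimal) → 8617 = 8192 + 256 + 128 + 32 + 8 + 1 → 0b10000110101001 (binary)
0b10000110101001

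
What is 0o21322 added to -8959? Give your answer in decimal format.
Convert 0o21322 (octal) → 2×4096 + 1×512 + 3×64 + 2×8 + 2 = 8914 (decimal)
Compute 8914 + -8959 = -45
-45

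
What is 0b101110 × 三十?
Convert 0b101110 (binary) → 32 + 8 + 4 + 2 = 46 (decimal)
Convert 三十 (Chinese numeral) → 3×10 = 30 (decimal)
Compute 46 × 30 = 1380
1380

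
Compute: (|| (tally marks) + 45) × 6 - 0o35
Convert || (tally marks) → 2 (decimal)
Convert 0o35 (octal) → 3×8 + 5 = 29 (decimal)
Expression in decimal: (2 + 45) × 6 - 29
Parentheses first: 2 + 45 = 47
Multiply: 47 × 6 = 282
Subtract: 282 - 29 = 253
253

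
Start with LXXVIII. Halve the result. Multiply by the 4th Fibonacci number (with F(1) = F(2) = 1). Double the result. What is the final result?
Convert LXXVIII (Roman numeral) → 50 + 10 + 10 + 5 + 1 + 1 + 1 = 78 (decimal)
Start: 78
78 ÷ 2 = 39
Convert the 4th Fibonacci number (with F(1) = F(2) = 1) (Fibonacci index) → 1, 1, 2, 3 → 3 (decimal)
39 × 3 = 117
117 × 2 = 234
234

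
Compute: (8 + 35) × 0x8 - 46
Convert 0x8 (hexadecimal) → 8 (decimal)
Expression in decimal: (8 + 35) × 8 - 46
Parentheses first: 8 + 35 = 43
Multiply: 43 × 8 = 344
Subtract: 344 - 46 = 298
298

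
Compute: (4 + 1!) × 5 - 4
Convert 1! (factorial) → 1 (decimal)
Expression in decimal: (4 + 1) × 5 - 4
Parentheses first: 4 + 1 = 5
Multiply: 5 × 5 = 25
Subtract: 25 - 4 = 21
21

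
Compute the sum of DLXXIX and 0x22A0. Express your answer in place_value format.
Convert DLXXIX (Roman numeral) → 500 + 50 + 10 + 10 + 9 = 579 (decimal)
Convert 0x22A0 (hexadecimal) → 2×4096 + 2×256 + 10×16 = 8864 (decimal)
Compute 579 + 8864 = 9443
Convert 9443 (decimal) → 9443 = 9×1000 + 4×100 + 4×10 + 3 → 9 thousands, 4 hundreds, 4 tens, 3 ones (place-value notation)
9 thousands, 4 hundreds, 4 tens, 3 ones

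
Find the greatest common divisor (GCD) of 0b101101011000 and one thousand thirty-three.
Convert 0b101101011000 (binary) → 2048 + 512 + 256 + 64 + 16 + 8 = 2904 (decimal)
Convert one thousand thirty-three (English words) → 1×1000 + 33 = 1033 (decimal)
Compute gcd(2904, 1033) = 1
1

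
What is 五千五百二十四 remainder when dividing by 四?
Convert 五千五百二十四 (Chinese numeral) → 5×1000 + 5×100 + 2×10 + 4 = 5524 (decimal)
Convert 四 (Chinese numeral) → 4 (decimal)
Compute 5524 mod 4 = 0
0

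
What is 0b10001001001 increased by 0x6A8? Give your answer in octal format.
Convert 0b10001001001 (binary) → 1024 + 64 + 8 + 1 = 1097 (decimal)
Convert 0x6A8 (hexadecimal) → 6×256 + 10×16 + 8 = 1704 (decimal)
Compute 1097 + 1704 = 2801
Convert 2801 (decimal) → 2801 = 5×512 + 3×64 + 6×8 + 1 → 0o5361 (octal)
0o5361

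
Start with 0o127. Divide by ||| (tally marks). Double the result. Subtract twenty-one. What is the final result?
Convert 0o127 (octal) → 1×64 + 2×8 + 7 = 87 (decimal)
Start: 87
Convert ||| (tally marks) → 3 (decimal)
87 ÷ 3 = 29
29 × 2 = 58
Convert twenty-one (English words) → 21 (decimal)
58 - 21 = 37
37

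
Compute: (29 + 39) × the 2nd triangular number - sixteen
Convert the 2nd triangular number (triangular index) → 2×3/2 = 3 (decimal)
Convert sixteen (English words) → 16 (decimal)
Expression in decimal: (29 + 39) × 3 - 16
Parentheses first: 29 + 39 = 68
Multiply: 68 × 3 = 204
Subtract: 204 - 16 = 188
188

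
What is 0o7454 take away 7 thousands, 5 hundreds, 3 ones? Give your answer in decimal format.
Convert 0o7454 (octal) → 7×512 + 4×64 + 5×8 + 4 = 3884 (decimal)
Convert 7 thousands, 5 hundreds, 3 ones (place-value notation) → 7×1000 + 5×100 + 3 = 7503 (decimal)
Compute 3884 - 7503 = -3619
-3619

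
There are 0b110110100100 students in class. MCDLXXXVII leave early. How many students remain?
Convert 0b110110100100 (binary) → 2048 + 1024 + 256 + 128 + 32 + 4 = 3492 (decimal)
Convert MCDLXXXVII (Roman numeral) → 1000 + 400 + 50 + 10 + 10 + 10 + 5 + 1 + 1 = 1487 (decimal)
Compute 3492 - 1487 = 2005
2005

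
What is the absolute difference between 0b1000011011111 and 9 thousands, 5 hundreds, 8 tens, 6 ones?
Convert 0b1000011011111 (binary) → 4096 + 128 + 64 + 16 + 8 + 4 + 2 + 1 = 4319 (decimal)
Convert 9 thousands, 5 hundreds, 8 tens, 6 ones (place-value notation) → 9×1000 + 5×100 + 8×10 + 6 = 9586 (decimal)
Compute |4319 - 9586| = 5267
5267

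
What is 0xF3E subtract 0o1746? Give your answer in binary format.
Convert 0xF3E (hexadecimal) → 15×256 + 3×16 + 14 = 3902 (decimal)
Convert 0o1746 (octal) → 1×512 + 7×64 + 4×8 + 6 = 998 (decimal)
Compute 3902 - 998 = 2904
Convert 2904 (decimal) → 2904 = 2048 + 512 + 256 + 64 + 16 + 8 → 0b101101011000 (binary)
0b101101011000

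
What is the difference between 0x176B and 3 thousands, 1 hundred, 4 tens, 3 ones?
Convert 0x176B (hexadecimal) → 1×4096 + 7×256 + 6×16 + 11 = 5995 (decimal)
Convert 3 thousands, 1 hundred, 4 tens, 3 ones (place-value notation) → 3×1000 + 1×100 + 4×10 + 3 = 3143 (decimal)
Difference: |5995 - 3143| = 2852
2852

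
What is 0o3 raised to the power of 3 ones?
Convert 0o3 (octal) → 3 (decimal)
Convert 3 ones (place-value notation) → 3 (decimal)
Compute 3 ^ 3 = 27
27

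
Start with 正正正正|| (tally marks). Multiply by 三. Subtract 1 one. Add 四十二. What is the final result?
Convert 正正正正|| (tally marks) → 5 + 5 + 5 + 5 + 2 = 22 (decimal)
Start: 22
Convert 三 (Chinese numeral) → 3 (decimal)
22 × 3 = 66
Convert 1 one (place-value notation) → 1 (decimal)
66 - 1 = 65
Convert 四十二 (Chinese numeral) → 4×10 + 2 = 42 (decimal)
65 + 42 = 107
107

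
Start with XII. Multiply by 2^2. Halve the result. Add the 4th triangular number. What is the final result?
Convert XII (Roman numeral) → 10 + 1 + 1 = 12 (decimal)
Start: 12
Convert 2^2 (power) → 4 (decimal)
12 × 4 = 48
48 ÷ 2 = 24
Convert the 4th triangular number (triangular index) → 4×5/2 = 10 (decimal)
24 + 10 = 34
34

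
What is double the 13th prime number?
The 13th prime number = 41
Compute 41 × 2 = 82
82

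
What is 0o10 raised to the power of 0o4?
Convert 0o10 (octal) → 1×8 = 8 (decimal)
Convert 0o4 (octal) → 4 (decimal)
Compute 8 ^ 4 = 4096
4096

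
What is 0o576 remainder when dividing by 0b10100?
Convert 0o576 (octal) → 5×64 + 7×8 + 6 = 382 (decimal)
Convert 0b10100 (binary) → 16 + 4 = 20 (decimal)
Compute 382 mod 20 = 2
2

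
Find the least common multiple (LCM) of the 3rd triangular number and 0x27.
Convert the 3rd triangular number (triangular index) → 3×4/2 = 6 (decimal)
Convert 0x27 (hexadecimal) → 2×16 + 7 = 39 (decimal)
Compute lcm(6, 39) = 78
78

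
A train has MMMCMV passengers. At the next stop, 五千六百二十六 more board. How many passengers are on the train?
Convert MMMCMV (Roman numeral) → 1000 + 1000 + 1000 + 900 + 5 = 3905 (decimal)
Convert 五千六百二十六 (Chinese numeral) → 5×1000 + 6×100 + 2×10 + 6 = 5626 (decimal)
Compute 3905 + 5626 = 9531
9531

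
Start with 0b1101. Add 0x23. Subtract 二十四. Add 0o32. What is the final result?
Convert 0b1101 (binary) → 8 + 4 + 1 = 13 (decimal)
Start: 13
Convert 0x23 (hexadecimal) → 2×16 + 3 = 35 (decimal)
13 + 35 = 48
Convert 二十四 (Chinese numeral) → 2×10 + 4 = 24 (decimal)
48 - 24 = 24
Convert 0o32 (octal) → 3×8 + 2 = 26 (decimal)
24 + 26 = 50
50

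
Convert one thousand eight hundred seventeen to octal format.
Convert one thousand eight hundred seventeen (English words) → 1×1000 + 8×100 + 17 = 1817 (decimal)
Convert 1817 (decimal) → 1817 = 3×512 + 4×64 + 3×8 + 1 → 0o3431 (octal)
0o3431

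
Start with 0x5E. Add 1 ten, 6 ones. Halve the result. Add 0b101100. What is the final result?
Convert 0x5E (hexadecimal) → 5×16 + 14 = 94 (decimal)
Start: 94
Convert 1 ten, 6 ones (place-value notation) → 1×10 + 6 = 16 (decimal)
94 + 16 = 110
110 ÷ 2 = 55
Convert 0b101100 (binary) → 32 + 8 + 4 = 44 (decimal)
55 + 44 = 99
99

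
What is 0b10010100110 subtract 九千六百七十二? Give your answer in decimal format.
Convert 0b10010100110 (binary) → 1024 + 128 + 32 + 4 + 2 = 1190 (decimal)
Convert 九千六百七十二 (Chinese numeral) → 9×1000 + 6×100 + 7×10 + 2 = 9672 (decimal)
Compute 1190 - 9672 = -8482
-8482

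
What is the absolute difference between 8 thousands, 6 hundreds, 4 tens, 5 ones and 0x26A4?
Convert 8 thousands, 6 hundreds, 4 tens, 5 ones (place-value notation) → 8×1000 + 6×100 + 4×10 + 5 = 8645 (decimal)
Convert 0x26A4 (hexadecimal) → 2×4096 + 6×256 + 10×16 + 4 = 9892 (decimal)
Compute |8645 - 9892| = 1247
1247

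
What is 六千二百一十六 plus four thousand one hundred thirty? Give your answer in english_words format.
Convert 六千二百一十六 (Chinese numeral) → 6×1000 + 2×100 + 1×10 + 6 = 6216 (decimal)
Convert four thousand one hundred thirty (English words) → 4×1000 + 1×100 + 30 = 4130 (decimal)
Compute 6216 + 4130 = 10346
Convert 10346 (decimal) → 10346 = 10×1000 + 3×100 + 46 → ten thousand three hundred forty-six (English words)
ten thousand three hundred forty-six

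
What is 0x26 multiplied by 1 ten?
Convert 0x26 (hexadecimal) → 2×16 + 6 = 38 (decimal)
Convert 1 ten (place-value notation) → 1×10 = 10 (decimal)
Compute 38 × 10 = 380
380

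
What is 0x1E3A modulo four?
Convert 0x1E3A (hexadecimal) → 1×4096 + 14×256 + 3×16 + 10 = 7738 (decimal)
Convert four (English words) → 4 (decimal)
Compute 7738 mod 4 = 2
2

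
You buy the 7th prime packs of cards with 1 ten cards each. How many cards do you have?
Convert 1 ten (place-value notation) → 1×10 = 10 (decimal)
Convert the 7th prime (prime index) → 17 (decimal)
Compute 10 × 17 = 170
170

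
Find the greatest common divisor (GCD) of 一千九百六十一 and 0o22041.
Convert 一千九百六十一 (Chinese numeral) → 1×1000 + 9×100 + 6×10 + 1 = 1961 (decimal)
Convert 0o22041 (octal) → 2×4096 + 2×512 + 4×8 + 1 = 9249 (decimal)
Compute gcd(1961, 9249) = 1
1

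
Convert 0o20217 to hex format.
Convert 0o20217 (octal) → 2×4096 + 2×64 + 1×8 + 7 = 8335 (decimal)
Convert 8335 (decimal) → 8335 = 2×4096 + 8×16 + 15 → 0x208F (hexadecimal)
0x208F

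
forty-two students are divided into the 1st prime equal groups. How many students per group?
Convert forty-two (English words) → 42 (decimal)
Convert the 1st prime (prime index) → 2 (decimal)
Compute 42 ÷ 2 = 21
21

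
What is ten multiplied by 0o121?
Convert ten (English words) → 10 (decimal)
Convert 0o121 (octal) → 1×64 + 2×8 + 1 = 81 (decimal)
Compute 10 × 81 = 810
810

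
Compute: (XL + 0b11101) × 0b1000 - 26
Convert XL (Roman numeral) → 40 (decimal)
Convert 0b11101 (binary) → 16 + 8 + 4 + 1 = 29 (decimal)
Convert 0b1000 (binary) → 8 (decimal)
Expression in decimal: (40 + 29) × 8 - 26
Parentheses first: 40 + 29 = 69
Multiply: 69 × 8 = 552
Subtract: 552 - 26 = 526
526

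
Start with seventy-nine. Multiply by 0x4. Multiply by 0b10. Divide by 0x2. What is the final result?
Convert seventy-nine (English words) → 79 (decimal)
Start: 79
Convert 0x4 (hexadecimal) → 4 (decimal)
79 × 4 = 316
Convert 0b10 (binary) → 2 (decimal)
316 × 2 = 632
Convert 0x2 (hexadecimal) → 2 (decimal)
632 ÷ 2 = 316
316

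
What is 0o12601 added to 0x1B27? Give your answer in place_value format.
Convert 0o12601 (octal) → 1×4096 + 2×512 + 6×64 + 1 = 5505 (decimal)
Convert 0x1B27 (hexadecimal) → 1×4096 + 11×256 + 2×16 + 7 = 6951 (decimal)
Compute 5505 + 6951 = 12456
Convert 12456 (decimal) → 12456 = 12×1000 + 4×100 + 5×10 + 6 → 12 thousands, 4 hundreds, 5 tens, 6 ones (place-value notation)
12 thousands, 4 hundreds, 5 tens, 6 ones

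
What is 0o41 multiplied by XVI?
Convert 0o41 (octal) → 4×8 + 1 = 33 (decimal)
Convert XVI (Roman numeral) → 10 + 5 + 1 = 16 (decimal)
Compute 33 × 16 = 528
528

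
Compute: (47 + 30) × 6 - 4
Parentheses first: 47 + 30 = 77
Multiply: 77 × 6 = 462
Subtract: 462 - 4 = 458
458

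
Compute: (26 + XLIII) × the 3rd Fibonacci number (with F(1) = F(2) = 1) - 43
Convert XLIII (Roman numeral) → 40 + 1 + 1 + 1 = 43 (decimal)
Convert the 3rd Fibonacci number (with F(1) = F(2) = 1) (Fibonacci index) → 1, 1, 2 → 2 (decimal)
Expression in decimal: (26 + 43) × 2 - 43
Parentheses first: 26 + 43 = 69
Multiply: 69 × 2 = 138
Subtract: 138 - 43 = 95
95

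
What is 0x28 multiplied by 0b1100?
Convert 0x28 (hexadecimal) → 2×16 + 8 = 40 (decimal)
Convert 0b1100 (binary) → 8 + 4 = 12 (decimal)
Compute 40 × 12 = 480
480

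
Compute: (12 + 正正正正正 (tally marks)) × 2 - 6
Convert 正正正正正 (tally marks) → 5 + 5 + 5 + 5 + 5 = 25 (decimal)
Expression in decimal: (12 + 25) × 2 - 6
Parentheses first: 12 + 25 = 37
Multiply: 37 × 2 = 74
Subtract: 74 - 6 = 68
68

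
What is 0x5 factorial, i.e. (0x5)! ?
Convert 0x5 (hexadecimal) → 5 (decimal)
Compute 5! = 120
120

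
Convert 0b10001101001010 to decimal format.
Convert 0b10001101001010 (binary) → 8192 + 512 + 256 + 64 + 8 + 2 = 9034 (decimal)
9034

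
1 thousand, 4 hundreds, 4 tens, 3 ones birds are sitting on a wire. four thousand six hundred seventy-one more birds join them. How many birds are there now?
Convert 1 thousand, 4 hundreds, 4 tens, 3 ones (place-value notation) → 1×1000 + 4×100 + 4×10 + 3 = 1443 (decimal)
Convert four thousand six hundred seventy-one (English words) → 4×1000 + 6×100 + 71 = 4671 (decimal)
Compute 1443 + 4671 = 6114
6114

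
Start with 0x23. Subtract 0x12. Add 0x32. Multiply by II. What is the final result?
Convert 0x23 (hexadecimal) → 2×16 + 3 = 35 (decimal)
Start: 35
Convert 0x12 (hexadecimal) → 1×16 + 2 = 18 (decimal)
35 - 18 = 17
Convert 0x32 (hexadecimal) → 3×16 + 2 = 50 (decimal)
17 + 50 = 67
Convert II (Roman numeral) → 1 + 1 = 2 (decimal)
67 × 2 = 134
134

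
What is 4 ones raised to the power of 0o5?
Convert 4 ones (place-value notation) → 4 (decimal)
Convert 0o5 (octal) → 5 (decimal)
Compute 4 ^ 5 = 1024
1024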